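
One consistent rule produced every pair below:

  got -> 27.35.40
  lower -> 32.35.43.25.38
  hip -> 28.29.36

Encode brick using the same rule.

22.38.29.23.31

g is letter #7 and maps to 27: an offset of 20. The number is (letter's place in the alphabet, a=1) + 20.
On brick: b=2→22, r=18→38, i=9→29, c=3→23, k=11→31.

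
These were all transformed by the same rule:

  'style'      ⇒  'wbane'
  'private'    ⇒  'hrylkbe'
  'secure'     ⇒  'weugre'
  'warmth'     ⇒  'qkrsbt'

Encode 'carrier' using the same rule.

s(18)→w(22) and t(19)→b(1) fit y≡5x+10 (mod 26); the inverse of 5 mod 26 is 21. Treating letters as 0–25, the rule is x ↦ 5x + 10 (mod 26).
On carrier: c(2)→5·2+10≡20=u; a(0)→5·0+10≡10=k; r(17)→5·17+10≡17=r; r(17)→5·17+10≡17=r; i(8)→5·8+10≡24=y; e(4)→5·4+10≡4=e; r(17)→5·17+10≡17=r (all mod 26).

ukrryer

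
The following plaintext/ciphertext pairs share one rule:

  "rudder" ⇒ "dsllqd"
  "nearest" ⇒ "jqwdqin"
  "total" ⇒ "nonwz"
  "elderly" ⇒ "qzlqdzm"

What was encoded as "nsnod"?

Each letter's alphabet position (a=0..z=25) is mapped through 5·x+22 mod 26 — an affine cipher.
Reversing it on nsnod: n(13)→21·(13−22)≡19=t; s(18)→21·(18−22)≡20=u; n(13)→21·(13−22)≡19=t; o(14)→21·(14−22)≡14=o; d(3)→21·(3−22)≡17=r (all mod 26).

tutor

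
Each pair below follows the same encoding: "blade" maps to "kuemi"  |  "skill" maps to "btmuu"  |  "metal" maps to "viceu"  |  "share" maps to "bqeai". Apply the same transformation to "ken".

tiw

The rule splits by letter class: vowels +4, consonants +9.
Applying it to ken: k(cons)+9=t, e(vowel)+4=i, n(cons)+9=w.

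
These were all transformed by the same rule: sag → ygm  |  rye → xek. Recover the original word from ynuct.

Each letter is shifted forward by 6 in the alphabet (a Caesar shift of +6).
Decoding ynuct: y−6=s, n−6=h, u−6=o, c−6=w, t−6=n.

shown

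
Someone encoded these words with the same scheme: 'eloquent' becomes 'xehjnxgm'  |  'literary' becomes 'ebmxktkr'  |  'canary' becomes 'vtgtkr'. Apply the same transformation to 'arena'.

tkxgt

This is a Caesar cipher with shift 19.
Applying it to arena: a+19=t, r+19=k, e+19=x, n+19=g, a+19=t.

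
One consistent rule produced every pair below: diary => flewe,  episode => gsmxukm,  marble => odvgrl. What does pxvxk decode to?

nurse

Letter i (0-indexed) is shifted by i+2, so successive shifts are 2, 3, 4, ….
Decoding pxvxk: p−2=n, x−3=u, v−4=r, x−5=s, k−6=e.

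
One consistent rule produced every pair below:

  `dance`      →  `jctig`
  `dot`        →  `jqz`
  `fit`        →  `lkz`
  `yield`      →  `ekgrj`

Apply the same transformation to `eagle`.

The shift depends on letter class: consonant d→j is +6, but vowel a→c is +2. Vowels shift forward by 2 and consonants shift forward by 6.
Applying it to eagle: e(vowel)+2=g, a(vowel)+2=c, g(cons)+6=m, l(cons)+6=r, e(vowel)+2=g.

gcmrg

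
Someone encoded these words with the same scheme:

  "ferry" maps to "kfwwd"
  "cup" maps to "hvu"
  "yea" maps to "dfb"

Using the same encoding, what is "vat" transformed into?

The shift depends on letter class: consonant f→k is +5, but vowel e→f is +1. Two shifts are in play — +1 for a/e/i/o/u, +5 for every other letter.
Applying it to vat: v(cons)+5=a, a(vowel)+1=b, t(cons)+5=y.

aby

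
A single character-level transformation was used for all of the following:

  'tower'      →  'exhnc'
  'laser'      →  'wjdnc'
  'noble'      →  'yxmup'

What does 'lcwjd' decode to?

atlas

Shifts by position in tower: pos 0: t→e (+11), pos 1: o→x (+9), pos 2: w→h (+11), pos 3: e→n (+9) — repeating every 2. A repeating key of period 2 is used — shifts +11, +9 over and over.
Decoding lcwjd: l−11=a, c−9=t, w−11=l, j−9=a, d−11=s.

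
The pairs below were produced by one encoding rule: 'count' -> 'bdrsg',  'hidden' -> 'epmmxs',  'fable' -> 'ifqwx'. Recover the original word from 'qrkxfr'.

c(2)→b(1) and o(14)→d(3) fit y≡11x+5 (mod 26); the inverse of 11 mod 26 is 19. Each letter's alphabet position (a=0..z=25) is mapped through 11·x+5 mod 26 — an affine cipher.
Reversing it on qrkxfr: q(16)→19·(16−5)≡1=b; r(17)→19·(17−5)≡20=u; k(10)→19·(10−5)≡17=r; x(23)→19·(23−5)≡4=e; f(5)→19·(5−5)≡0=a; r(17)→19·(17−5)≡20=u (all mod 26).

bureau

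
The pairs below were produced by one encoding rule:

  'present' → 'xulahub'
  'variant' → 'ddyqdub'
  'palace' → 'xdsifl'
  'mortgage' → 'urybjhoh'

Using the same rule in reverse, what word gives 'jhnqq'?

begin

Shifts by position in present: pos 0: p→x (+8), pos 1: r→u (+3), pos 2: e→l (+7), pos 3: s→a (+8), pos 4: e→h (+3), pos 5: n→u (+7) — repeating every 3. The shifts repeat in a cycle of length 3: positions 0,1,… shift by +8, +3, +7, then the pattern repeats.
Undoing it on jhnqq: j−8=b, h−3=e, n−7=g, q−8=i, q−3=n.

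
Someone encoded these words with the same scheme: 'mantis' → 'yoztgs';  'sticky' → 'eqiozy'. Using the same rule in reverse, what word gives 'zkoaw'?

Read the word backwards and shift each letter +6.
Reversing it on zkoaw: shift back: z−6=t, k−6=e, o−6=i, a−6=u, w−6=q → teiuq; then reverse → quiet.

quiet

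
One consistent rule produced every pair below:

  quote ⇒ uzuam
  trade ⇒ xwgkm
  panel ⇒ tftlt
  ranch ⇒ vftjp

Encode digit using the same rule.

hnmpb

In quote: q→u is +4, u→z is +5, o→u is +6, t→a is +7 — the shift increases by 1 each position. Each letter shifts forward by (position + 4), i.e. 4, 5, 6, … — the shift grows by one for each successive letter.
For digit: d+4=h, i+5=n, g+6=m, i+7=p, t+8=b.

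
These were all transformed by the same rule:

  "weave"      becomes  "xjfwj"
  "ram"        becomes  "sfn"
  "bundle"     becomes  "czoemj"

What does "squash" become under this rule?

The shift depends on letter class: consonant w→x is +1, but vowel e→j is +5. Vowels shift forward by 5 and consonants shift forward by 1.
Applying it to squash: s(cons)+1=t, q(cons)+1=r, u(vowel)+5=z, a(vowel)+5=f, s(cons)+1=t, h(cons)+1=i.

trzfti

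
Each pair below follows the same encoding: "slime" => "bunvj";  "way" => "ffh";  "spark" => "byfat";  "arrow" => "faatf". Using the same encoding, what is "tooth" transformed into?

cttcq

The shift depends on letter class: consonant s→b is +9, but vowel i→n is +5. Two shifts are in play — +5 for a/e/i/o/u, +9 for every other letter.
For tooth: t(cons)+9=c, o(vowel)+5=t, o(vowel)+5=t, t(cons)+9=c, h(cons)+9=q.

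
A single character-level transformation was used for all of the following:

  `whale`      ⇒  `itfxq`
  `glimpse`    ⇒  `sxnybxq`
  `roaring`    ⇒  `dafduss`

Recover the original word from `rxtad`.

Shifts by position in whale: pos 0: w→i (+12), pos 1: h→t (+12), pos 2: a→f (+5), pos 3: l→x (+12), pos 4: e→q (+12) — repeating every 3. It's a Vigenère-style cipher with numeric key [12,12,5]: position i shifts by key[i mod 3].
Decoding rxtad: r−12=f, x−12=l, t−5=o, a−12=o, d−12=r.

floor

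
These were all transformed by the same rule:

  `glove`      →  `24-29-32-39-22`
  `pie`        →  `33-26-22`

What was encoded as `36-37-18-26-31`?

The number is (letter's place in the alphabet, a=1) + 17.
Undoing it on 36-37-18-26-31: 36→(36−17)÷1=19=s, 37→(37−17)÷1=20=t, 18→(18−17)÷1=1=a, 26→(26−17)÷1=9=i, 31→(31−17)÷1=14=n.

stain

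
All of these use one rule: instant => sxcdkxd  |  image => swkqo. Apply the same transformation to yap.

ikz

Compare letters: i→s is +10, n→x is +10, s→c is +10 — a constant shift. This is a Caesar cipher with shift 10.
Applying it to yap: y+10=i, a+10=k, p+10=z.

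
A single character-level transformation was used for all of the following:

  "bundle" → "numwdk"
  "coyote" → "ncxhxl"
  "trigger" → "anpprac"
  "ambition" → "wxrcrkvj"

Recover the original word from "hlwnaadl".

currency

The output letters match the input read backwards, each shifted +9: bundle reversed is eldnub. The word is reversed, then every letter is shifted forward by 9.
Decoding hlwnaadl: shift back: h−9=y, l−9=c, w−9=n, n−9=e, a−9=r, a−9=r, d−9=u, l−9=c → ycnerruc; then reverse → currency.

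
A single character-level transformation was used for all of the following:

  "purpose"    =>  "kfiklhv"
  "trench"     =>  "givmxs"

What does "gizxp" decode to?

Each pair mirrors across the alphabet (p↔k, u↔f, r↔i): positions sum to 25. Letters are reflected about the middle of the alphabet (position → 25−position): Atbash.
Undoing it on gizxp: g↔t, i↔r, z↔a, x↔c, p↔k.

track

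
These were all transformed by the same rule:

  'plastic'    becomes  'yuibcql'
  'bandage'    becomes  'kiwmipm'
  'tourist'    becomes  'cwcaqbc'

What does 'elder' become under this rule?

Two shifts are in play — +8 for a/e/i/o/u, +9 for every other letter.
Applying it to elder: e(vowel)+8=m, l(cons)+9=u, d(cons)+9=m, e(vowel)+8=m, r(cons)+9=a.

mumma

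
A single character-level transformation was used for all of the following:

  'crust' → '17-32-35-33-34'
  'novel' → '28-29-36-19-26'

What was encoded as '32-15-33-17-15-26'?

c is letter #3 and maps to 17: an offset of 14. Each letter is replaced by its alphabet position (a=1..z=26) + 14.
Undoing it on 32-15-33-17-15-26: 32→(32−14)÷1=18=r, 15→(15−14)÷1=1=a, 33→(33−14)÷1=19=s, 17→(17−14)÷1=3=c, 15→(15−14)÷1=1=a, 26→(26−14)÷1=12=l.

rascal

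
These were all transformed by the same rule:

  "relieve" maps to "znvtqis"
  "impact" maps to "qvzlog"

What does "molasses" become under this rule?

Each letter shifts forward by (position + 8), i.e. 8, 9, 10, … — the shift grows by one for each successive letter.
Applying it to molasses: m+8=u, o+9=x, l+10=v, a+11=l, s+12=e, s+13=f, e+14=s, s+15=h.

uxvlefsh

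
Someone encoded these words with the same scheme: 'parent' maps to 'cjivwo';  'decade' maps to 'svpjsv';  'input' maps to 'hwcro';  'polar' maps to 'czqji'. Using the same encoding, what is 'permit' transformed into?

cvitho

p(15)→c(2) and a(0)→j(9) fit y≡3x+9 (mod 26); the inverse of 3 mod 26 is 9. Each letter's alphabet position (a=0..z=25) is mapped through 3·x+9 mod 26 — an affine cipher.
For permit: p(15)→3·15+9≡2=c; e(4)→3·4+9≡21=v; r(17)→3·17+9≡8=i; m(12)→3·12+9≡19=t; i(8)→3·8+9≡7=h; t(19)→3·19+9≡14=o (all mod 26).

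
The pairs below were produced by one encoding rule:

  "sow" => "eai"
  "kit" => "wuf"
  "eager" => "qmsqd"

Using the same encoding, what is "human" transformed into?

tgymz

Compare letters: s→e is +12, o→a is +12, w→i is +12 — a constant shift. This is a Caesar cipher with shift 12.
For human: h+12=t, u+12=g, m+12=y, a+12=m, n+12=z.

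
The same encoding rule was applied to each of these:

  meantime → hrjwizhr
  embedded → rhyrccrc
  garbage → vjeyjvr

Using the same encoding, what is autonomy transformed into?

jxilwlhf

m(12)→h(7) and e(4)→r(17) fit y≡15x+9 (mod 26); the inverse of 15 mod 26 is 7. Each letter's alphabet position (a=0..z=25) is mapped through 15·x+9 mod 26 — an affine cipher.
For autonomy: a(0)→15·0+9≡9=j; u(20)→15·20+9≡23=x; t(19)→15·19+9≡8=i; o(14)→15·14+9≡11=l; n(13)→15·13+9≡22=w; o(14)→15·14+9≡11=l; m(12)→15·12+9≡7=h; y(24)→15·24+9≡5=f (all mod 26).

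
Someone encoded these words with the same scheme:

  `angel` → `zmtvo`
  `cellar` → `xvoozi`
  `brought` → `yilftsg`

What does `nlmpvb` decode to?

Each pair mirrors across the alphabet (a↔z, n↔m, g↔t): positions sum to 25. Each letter is replaced by its mirror in the alphabet: a↔z, b↔y, c↔x, and so on (the Atbash cipher).
Decoding nlmpvb: n↔m, l↔o, m↔n, p↔k, v↔e, b↔y.

monkey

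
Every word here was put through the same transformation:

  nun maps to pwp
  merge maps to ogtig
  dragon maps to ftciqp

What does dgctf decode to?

beard

Compare letters: n→p is +2, u→w is +2, n→p is +2 — a constant shift. This is a Caesar cipher with shift 2.
Decoding dgctf: d−2=b, g−2=e, c−2=a, t−2=r, f−2=d.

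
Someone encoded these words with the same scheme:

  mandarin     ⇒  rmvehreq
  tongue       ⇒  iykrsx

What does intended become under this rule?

hihrixrm

The output letters match the input read backwards, each shifted +4: mandarin reversed is niradnam. Two steps: reverse the string, then apply a Caesar shift of +4.
For intended: reverse → dednetni; then shift: d+4=h, e+4=i, d+4=h, n+4=r, e+4=i, t+4=x, n+4=r, i+4=m.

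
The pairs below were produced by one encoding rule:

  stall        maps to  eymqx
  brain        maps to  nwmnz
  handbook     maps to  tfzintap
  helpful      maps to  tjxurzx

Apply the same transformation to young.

ktgss

Shifts by position in stall: pos 0: s→e (+12), pos 1: t→y (+5), pos 2: a→m (+12), pos 3: l→q (+5) — repeating every 2. It's a Vigenère-style cipher with numeric key [12,5]: position i shifts by key[i mod 2].
For young: y+12=k, o+5=t, u+12=g, n+5=s, g+12=s.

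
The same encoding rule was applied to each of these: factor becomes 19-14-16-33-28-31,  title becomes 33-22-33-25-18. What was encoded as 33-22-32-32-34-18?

Each letter is replaced by its alphabet position (a=1..z=26) + 13.
Reversing it on 33-22-32-32-34-18: 33→(33−13)÷1=20=t, 22→(22−13)÷1=9=i, 32→(32−13)÷1=19=s, 32→(32−13)÷1=19=s, 34→(34−13)÷1=21=u, 18→(18−13)÷1=5=e.

tissue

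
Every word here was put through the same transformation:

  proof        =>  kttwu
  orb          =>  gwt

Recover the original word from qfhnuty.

topical

The output letters match the input read backwards, each shifted +5: proof reversed is foorp. Two steps: reverse the string, then apply a Caesar shift of +5.
Decoding qfhnuty: shift back: q−5=l, f−5=a, h−5=c, n−5=i, u−5=p, t−5=o, y−5=t → lacipot; then reverse → topical.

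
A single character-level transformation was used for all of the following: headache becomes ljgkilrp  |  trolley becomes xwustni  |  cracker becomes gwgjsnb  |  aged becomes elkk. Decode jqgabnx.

flatten

In headache: h→l is +4, e→j is +5, a→g is +6, d→k is +7 — the shift increases by 1 each position. Each letter shifts forward by (position + 4), i.e. 4, 5, 6, … — the shift grows by one for each successive letter.
Undoing it on jqgabnx: j−4=f, q−5=l, g−6=a, a−7=t, b−8=t, n−9=e, x−10=n.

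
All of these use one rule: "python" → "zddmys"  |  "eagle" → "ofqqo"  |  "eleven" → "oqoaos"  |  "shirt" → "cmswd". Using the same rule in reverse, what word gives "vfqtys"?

lagoon

Shifts by position in python: pos 0: p→z (+10), pos 1: y→d (+5), pos 2: t→d (+10), pos 3: h→m (+5) — repeating every 2. It's a Vigenère-style cipher with numeric key [10,5]: position i shifts by key[i mod 2].
Undoing it on vfqtys: v−10=l, f−5=a, q−10=g, t−5=o, y−10=o, s−5=n.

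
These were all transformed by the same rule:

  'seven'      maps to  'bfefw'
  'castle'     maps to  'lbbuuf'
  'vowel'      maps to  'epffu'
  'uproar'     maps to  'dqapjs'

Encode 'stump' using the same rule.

A repeating key of period 2 is used — shifts +9, +1 over and over.
On stump: s+9=b, t+1=u, u+9=d, m+1=n, p+9=y.

budny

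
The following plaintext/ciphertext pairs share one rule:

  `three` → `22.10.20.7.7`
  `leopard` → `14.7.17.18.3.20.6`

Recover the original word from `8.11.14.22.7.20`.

t is letter #20 and maps to 22: an offset of 2. Letters become their 1-based position plus 2 (so a→3, b→4, …).
Undoing it on 8.11.14.22.7.20: 8→(8−2)÷1=6=f, 11→(11−2)÷1=9=i, 14→(14−2)÷1=12=l, 22→(22−2)÷1=20=t, 7→(7−2)÷1=5=e, 20→(20−2)÷1=18=r.

filter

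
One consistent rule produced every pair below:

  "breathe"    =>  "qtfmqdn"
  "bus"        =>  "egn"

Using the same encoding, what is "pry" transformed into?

kdb

The output letters match the input read backwards, each shifted +12: breathe reversed is ehtaerb. Two steps: reverse the string, then apply a Caesar shift of +12.
Applying it to pry: reverse → yrp; then shift: y+12=k, r+12=d, p+12=b.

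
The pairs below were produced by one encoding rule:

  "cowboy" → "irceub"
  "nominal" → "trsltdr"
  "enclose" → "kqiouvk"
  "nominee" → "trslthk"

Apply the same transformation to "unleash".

aqrhgvn

Shifts by position in cowboy: pos 0: c→i (+6), pos 1: o→r (+3), pos 2: w→c (+6), pos 3: b→e (+3) — repeating every 2. It's a Vigenère-style cipher with numeric key [6,3]: position i shifts by key[i mod 2].
On unleash: u+6=a, n+3=q, l+6=r, e+3=h, a+6=g, s+3=v, h+6=n.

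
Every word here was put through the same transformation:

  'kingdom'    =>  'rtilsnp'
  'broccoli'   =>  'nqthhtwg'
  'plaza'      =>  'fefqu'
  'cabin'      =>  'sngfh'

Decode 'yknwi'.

drift

The output letters match the input read backwards, each shifted +5: kingdom reversed is modgnik. The word is reversed, then every letter is shifted forward by 5.
Undoing it on yknwi: shift back: y−5=t, k−5=f, n−5=i, w−5=r, i−5=d → tfird; then reverse → drift.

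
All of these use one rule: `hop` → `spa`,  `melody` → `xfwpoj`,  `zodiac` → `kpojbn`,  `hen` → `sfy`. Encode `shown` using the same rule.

The shift depends on letter class: consonant h→s is +11, but vowel o→p is +1. The rule splits by letter class: vowels +1, consonants +11.
Applying it to shown: s(cons)+11=d, h(cons)+11=s, o(vowel)+1=p, w(cons)+11=h, n(cons)+11=y.

dsphy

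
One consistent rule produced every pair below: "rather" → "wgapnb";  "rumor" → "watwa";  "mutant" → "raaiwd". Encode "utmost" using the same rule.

zztwbd

In rather: r→w is +5, a→g is +6, t→a is +7, h→p is +8 — the shift increases by 1 each position. Each letter shifts forward by (position + 5), i.e. 5, 6, 7, … — the shift grows by one for each successive letter.
For utmost: u+5=z, t+6=z, m+7=t, o+8=w, s+9=b, t+10=d.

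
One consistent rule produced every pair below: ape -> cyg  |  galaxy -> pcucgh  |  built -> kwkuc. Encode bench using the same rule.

kgwlq

The shift depends on letter class: consonant p→y is +9, but vowel a→c is +2. Two shifts are in play — +2 for a/e/i/o/u, +9 for every other letter.
For bench: b(cons)+9=k, e(vowel)+2=g, n(cons)+9=w, c(cons)+9=l, h(cons)+9=q.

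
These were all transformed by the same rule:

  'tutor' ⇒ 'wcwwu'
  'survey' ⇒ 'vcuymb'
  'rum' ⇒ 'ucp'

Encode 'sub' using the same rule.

The rule splits by letter class: vowels +8, consonants +3.
For sub: s(cons)+3=v, u(vowel)+8=c, b(cons)+3=e.

vce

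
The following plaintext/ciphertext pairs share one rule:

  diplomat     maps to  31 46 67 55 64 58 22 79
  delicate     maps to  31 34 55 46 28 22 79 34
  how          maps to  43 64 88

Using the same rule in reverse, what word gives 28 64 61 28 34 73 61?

d(#4)→31 and i(#9)→46: differences scale by 3, so n = 3·pos + 19. With a=1..z=26, the number is 3·pos + 19.
Undoing it on 28 64 61 28 34 73 61: 28→(28−19)÷3=3=c, 64→(64−19)÷3=15=o, 61→(61−19)÷3=14=n, 28→(28−19)÷3=3=c, 34→(34−19)÷3=5=e, 73→(73−19)÷3=18=r, 61→(61−19)÷3=14=n.

concern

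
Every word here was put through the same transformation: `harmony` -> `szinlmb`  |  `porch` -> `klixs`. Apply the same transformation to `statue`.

hgzgfv

Each pair mirrors across the alphabet (h↔s, a↔z, r↔i): positions sum to 25. Letters are reflected about the middle of the alphabet (position → 25−position): Atbash.
Applying it to statue: s↔h, t↔g, a↔z, t↔g, u↔f, e↔v.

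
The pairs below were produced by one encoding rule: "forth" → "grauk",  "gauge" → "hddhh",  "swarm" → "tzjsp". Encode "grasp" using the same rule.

A repeating key of period 3 is used — shifts +1, +3, +9 over and over.
Applying it to grasp: g+1=h, r+3=u, a+9=j, s+1=t, p+3=s.

hujts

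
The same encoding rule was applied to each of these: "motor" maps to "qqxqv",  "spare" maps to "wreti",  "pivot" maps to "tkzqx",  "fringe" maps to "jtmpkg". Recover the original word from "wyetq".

swarm

Shifts by position in motor: pos 0: m→q (+4), pos 1: o→q (+2), pos 2: t→x (+4), pos 3: o→q (+2) — repeating every 2. It's a Vigenère-style cipher with numeric key [4,2]: position i shifts by key[i mod 2].
Undoing it on wyetq: w−4=s, y−2=w, e−4=a, t−2=r, q−4=m.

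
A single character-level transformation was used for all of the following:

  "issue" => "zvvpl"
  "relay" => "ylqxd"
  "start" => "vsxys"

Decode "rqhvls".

closet

i(8)→z(25) and s(18)→v(21) fit y≡23x+23 (mod 26); the inverse of 23 mod 26 is 17. Treating letters as 0–25, the rule is x ↦ 23x + 23 (mod 26).
Undoing it on rqhvls: r(17)→17·(17−23)≡2=c; q(16)→17·(16−23)≡11=l; h(7)→17·(7−23)≡14=o; v(21)→17·(21−23)≡18=s; l(11)→17·(11−23)≡4=e; s(18)→17·(18−23)≡19=t (all mod 26).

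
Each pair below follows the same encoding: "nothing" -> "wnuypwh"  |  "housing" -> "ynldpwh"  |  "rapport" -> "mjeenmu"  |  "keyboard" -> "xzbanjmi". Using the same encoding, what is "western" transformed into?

tzduzmw

n(13)→w(22) and o(14)→n(13) fit y≡17x+9 (mod 26); the inverse of 17 mod 26 is 23. This is an affine cipher: with a=0,…,z=25, each position x becomes (17x+9) mod 26.
For western: w(22)→17·22+9≡19=t; e(4)→17·4+9≡25=z; s(18)→17·18+9≡3=d; t(19)→17·19+9≡20=u; e(4)→17·4+9≡25=z; r(17)→17·17+9≡12=m; n(13)→17·13+9≡22=w (all mod 26).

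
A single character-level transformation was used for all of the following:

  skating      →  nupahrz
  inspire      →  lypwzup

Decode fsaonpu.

nightly

The output letters match the input read backwards, each shifted +7: skating reversed is gnitaks. Two steps: reverse the string, then apply a Caesar shift of +7.
Reversing it on fsaonpu: shift back: f−7=y, s−7=l, a−7=t, o−7=h, n−7=g, p−7=i, u−7=n → ylthgin; then reverse → nightly.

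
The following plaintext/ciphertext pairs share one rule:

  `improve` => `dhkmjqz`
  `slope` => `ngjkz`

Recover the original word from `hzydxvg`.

Compare letters: i→d is +21, m→h is +21, p→k is +21 — a constant shift. This is a Caesar cipher with shift 21.
Decoding hzydxvg: h−21=m, z−21=e, y−21=d, d−21=i, x−21=c, v−21=a, g−21=l.

medical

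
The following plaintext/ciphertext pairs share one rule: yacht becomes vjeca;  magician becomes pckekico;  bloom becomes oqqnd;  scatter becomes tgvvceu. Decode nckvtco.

martial

The output letters match the input read backwards, each shifted +2: yacht reversed is thcay. The word is reversed, then every letter is shifted forward by 2.
Reversing it on nckvtco: shift back: n−2=l, c−2=a, k−2=i, v−2=t, t−2=r, c−2=a, o−2=m → laitram; then reverse → martial.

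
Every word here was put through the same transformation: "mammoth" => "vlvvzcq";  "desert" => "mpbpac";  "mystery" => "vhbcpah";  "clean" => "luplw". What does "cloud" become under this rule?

The shift depends on letter class: consonant m→v is +9, but vowel a→l is +11. The rule splits by letter class: vowels +11, consonants +9.
Applying it to cloud: c(cons)+9=l, l(cons)+9=u, o(vowel)+11=z, u(vowel)+11=f, d(cons)+9=m.

luzfm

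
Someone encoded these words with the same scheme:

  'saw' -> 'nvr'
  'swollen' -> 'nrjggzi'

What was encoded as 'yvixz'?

dance

Compare letters: s→n is +21, a→v is +21, w→r is +21 — a constant shift. Every letter moves 21 places later in the alphabet, wrapping around z→a.
Undoing it on yvixz: y−21=d, v−21=a, i−21=n, x−21=c, z−21=e.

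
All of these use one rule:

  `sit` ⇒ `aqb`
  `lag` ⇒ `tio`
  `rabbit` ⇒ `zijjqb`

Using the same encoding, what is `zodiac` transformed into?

Compare letters: s→a is +8, i→q is +8, t→b is +8 — a constant shift. Every letter moves 8 places later in the alphabet, wrapping around z→a.
Applying it to zodiac: z+8=h, o+8=w, d+8=l, i+8=q, a+8=i, c+8=k.

hwlqik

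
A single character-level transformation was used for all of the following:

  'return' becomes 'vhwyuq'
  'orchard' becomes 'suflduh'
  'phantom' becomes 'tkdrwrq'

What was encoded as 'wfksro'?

Shifts by position in return: pos 0: r→v (+4), pos 1: e→h (+3), pos 2: t→w (+3), pos 3: u→y (+4), pos 4: r→u (+3), pos 5: n→q (+3) — repeating every 3. A repeating key of period 3 is used — shifts +4, +3, +3 over and over.
Undoing it on wfksro: w−4=s, f−3=c, k−3=h, s−4=o, r−3=o, o−3=l.

school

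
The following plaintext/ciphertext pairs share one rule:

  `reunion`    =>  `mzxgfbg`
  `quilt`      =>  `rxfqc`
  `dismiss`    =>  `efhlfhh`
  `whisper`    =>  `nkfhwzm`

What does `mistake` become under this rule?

lfhctvz

r(17)→m(12) and e(4)→z(25) fit y≡21x+19 (mod 26); the inverse of 21 mod 26 is 5. This is an affine cipher: with a=0,…,z=25, each position x becomes (21x+19) mod 26.
On mistake: m(12)→21·12+19≡11=l; i(8)→21·8+19≡5=f; s(18)→21·18+19≡7=h; t(19)→21·19+19≡2=c; a(0)→21·0+19≡19=t; k(10)→21·10+19≡21=v; e(4)→21·4+19≡25=z (all mod 26).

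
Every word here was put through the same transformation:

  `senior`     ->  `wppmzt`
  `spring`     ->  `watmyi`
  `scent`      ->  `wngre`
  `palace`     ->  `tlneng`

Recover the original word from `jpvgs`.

Shifts by position in senior: pos 0: s→w (+4), pos 1: e→p (+11), pos 2: n→p (+2), pos 3: i→m (+4), pos 4: o→z (+11), pos 5: r→t (+2) — repeating every 3. A repeating key of period 3 is used — shifts +4, +11, +2 over and over.
Decoding jpvgs: j−4=f, p−11=e, v−2=t, g−4=c, s−11=h.

fetch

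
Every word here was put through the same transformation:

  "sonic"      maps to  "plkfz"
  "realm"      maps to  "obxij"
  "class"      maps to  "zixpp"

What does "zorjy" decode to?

Compare letters: s→p is +23, o→l is +23, n→k is +23 — a constant shift. This is a Caesar cipher with shift 23.
Reversing it on zorjy: z−23=c, o−23=r, r−23=u, j−23=m, y−23=b.

crumb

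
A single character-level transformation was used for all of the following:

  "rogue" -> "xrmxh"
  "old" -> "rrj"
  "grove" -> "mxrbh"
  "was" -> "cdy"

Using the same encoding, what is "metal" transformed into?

The shift depends on letter class: consonant r→x is +6, but vowel o→r is +3. Two shifts are in play — +3 for a/e/i/o/u, +6 for every other letter.
For metal: m(cons)+6=s, e(vowel)+3=h, t(cons)+6=z, a(vowel)+3=d, l(cons)+6=r.

shzdr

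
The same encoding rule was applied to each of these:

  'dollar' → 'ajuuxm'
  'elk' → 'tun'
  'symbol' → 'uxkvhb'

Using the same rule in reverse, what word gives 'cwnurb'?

Read the word backwards and shift each letter +9.
Reversing it on cwnurb: shift back: c−9=t, w−9=n, n−9=e, u−9=l, r−9=i, b−9=s → tnelis; then reverse → silent.

silent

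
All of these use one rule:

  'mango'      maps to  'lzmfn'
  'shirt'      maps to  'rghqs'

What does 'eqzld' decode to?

frame

Compare letters: m→l is +25, a→z is +25, n→m is +25 — a constant shift. This is a Caesar cipher with shift 25.
Undoing it on eqzld: e−25=f, q−25=r, z−25=a, l−25=m, d−25=e.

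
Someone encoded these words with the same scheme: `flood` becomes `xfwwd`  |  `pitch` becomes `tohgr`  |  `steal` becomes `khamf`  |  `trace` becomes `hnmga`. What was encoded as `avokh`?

exist

Each letter's alphabet position (a=0..z=25) is mapped through 23·x+12 mod 26 — an affine cipher.
Reversing it on avokh: a(0)→17·(0−12)≡4=e; v(21)→17·(21−12)≡23=x; o(14)→17·(14−12)≡8=i; k(10)→17·(10−12)≡18=s; h(7)→17·(7−12)≡19=t (all mod 26).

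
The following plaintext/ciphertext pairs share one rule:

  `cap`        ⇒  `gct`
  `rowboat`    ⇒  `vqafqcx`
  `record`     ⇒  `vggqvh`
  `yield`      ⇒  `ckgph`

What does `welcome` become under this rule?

The shift depends on letter class: consonant c→g is +4, but vowel a→c is +2. The rule splits by letter class: vowels +2, consonants +4.
Applying it to welcome: w(cons)+4=a, e(vowel)+2=g, l(cons)+4=p, c(cons)+4=g, o(vowel)+2=q, m(cons)+4=q, e(vowel)+2=g.

agpgqqg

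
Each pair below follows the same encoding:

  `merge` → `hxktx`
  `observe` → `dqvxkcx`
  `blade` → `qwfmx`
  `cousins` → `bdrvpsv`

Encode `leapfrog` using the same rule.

This is an affine cipher: with a=0,…,z=25, each position x becomes (11x+5) mod 26.
On leapfrog: l(11)→11·11+5≡22=w; e(4)→11·4+5≡23=x; a(0)→11·0+5≡5=f; p(15)→11·15+5≡14=o; f(5)→11·5+5≡8=i; r(17)→11·17+5≡10=k; o(14)→11·14+5≡3=d; g(6)→11·6+5≡19=t (all mod 26).

wxfoikdt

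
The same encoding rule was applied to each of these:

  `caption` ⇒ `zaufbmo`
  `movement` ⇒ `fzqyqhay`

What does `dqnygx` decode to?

Read the word backwards and shift each letter +12.
Reversing it on dqnygx: shift back: d−12=r, q−12=e, n−12=b, y−12=m, g−12=u, x−12=l → rebmul; then reverse → lumber.

lumber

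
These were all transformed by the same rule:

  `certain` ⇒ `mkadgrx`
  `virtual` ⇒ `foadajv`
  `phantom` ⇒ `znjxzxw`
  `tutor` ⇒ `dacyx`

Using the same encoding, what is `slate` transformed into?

crjdk

Shifts by position in certain: pos 0: c→m (+10), pos 1: e→k (+6), pos 2: r→a (+9), pos 3: t→d (+10), pos 4: a→g (+6), pos 5: i→r (+9) — repeating every 3. The shifts repeat in a cycle of length 3: positions 0,1,… shift by +10, +6, +9, then the pattern repeats.
For slate: s+10=c, l+6=r, a+9=j, t+10=d, e+6=k.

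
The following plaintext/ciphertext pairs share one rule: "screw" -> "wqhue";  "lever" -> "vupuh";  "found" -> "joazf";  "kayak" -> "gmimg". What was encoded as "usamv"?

Treating letters as 0–25, the rule is x ↦ 15x + 12 (mod 26).
Decoding usamv: u(20)→7·(20−12)≡4=e; s(18)→7·(18−12)≡16=q; a(0)→7·(0−12)≡20=u; m(12)→7·(12−12)≡0=a; v(21)→7·(21−12)≡11=l (all mod 26).

equal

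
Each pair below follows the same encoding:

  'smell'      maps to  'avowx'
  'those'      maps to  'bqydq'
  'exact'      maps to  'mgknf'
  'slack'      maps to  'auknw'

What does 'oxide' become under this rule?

wgsoq

In smell: s→a is +8, m→v is +9, e→o is +10, l→w is +11 — the shift increases by 1 each position. Letter i (0-indexed) is shifted by i+8, so successive shifts are 8, 9, 10, ….
Applying it to oxide: o+8=w, x+9=g, i+10=s, d+11=o, e+12=q.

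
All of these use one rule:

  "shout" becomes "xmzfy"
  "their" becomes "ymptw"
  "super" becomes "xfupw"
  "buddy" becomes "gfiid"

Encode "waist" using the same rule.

bltxy

The rule splits by letter class: vowels +11, consonants +5.
Applying it to waist: w(cons)+5=b, a(vowel)+11=l, i(vowel)+11=t, s(cons)+5=x, t(cons)+5=y.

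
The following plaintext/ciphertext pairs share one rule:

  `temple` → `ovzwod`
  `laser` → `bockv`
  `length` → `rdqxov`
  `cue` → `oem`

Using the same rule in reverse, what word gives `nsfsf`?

vivid

Two steps: reverse the string, then apply a Caesar shift of +10.
Undoing it on nsfsf: shift back: n−10=d, s−10=i, f−10=v, s−10=i, f−10=v → diviv; then reverse → vivid.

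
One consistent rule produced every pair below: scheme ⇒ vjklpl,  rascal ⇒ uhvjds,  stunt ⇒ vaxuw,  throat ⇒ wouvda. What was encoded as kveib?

Shifts by position in scheme: pos 0: s→v (+3), pos 1: c→j (+7), pos 2: h→k (+3), pos 3: e→l (+7) — repeating every 2. A repeating key of period 2 is used — shifts +3, +7 over and over.
Undoing it on kveib: k−3=h, v−7=o, e−3=b, i−7=b, b−3=y.

hobby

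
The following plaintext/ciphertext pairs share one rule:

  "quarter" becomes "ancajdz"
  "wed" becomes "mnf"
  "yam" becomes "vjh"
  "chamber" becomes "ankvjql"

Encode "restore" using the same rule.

naxcbna

The output letters match the input read backwards, each shifted +9: quarter reversed is retrauq. Read the word backwards and shift each letter +9.
Applying it to restore: reverse → erotser; then shift: e+9=n, r+9=a, o+9=x, t+9=c, s+9=b, e+9=n, r+9=a.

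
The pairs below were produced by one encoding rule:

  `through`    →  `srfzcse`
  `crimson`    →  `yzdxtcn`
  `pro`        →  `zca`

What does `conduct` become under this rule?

enfoyzn

The output letters match the input read backwards, each shifted +11: through reversed is hguorht. The word is reversed, then every letter is shifted forward by 11.
For conduct: reverse → tcudnoc; then shift: t+11=e, c+11=n, u+11=f, d+11=o, n+11=y, o+11=z, c+11=n.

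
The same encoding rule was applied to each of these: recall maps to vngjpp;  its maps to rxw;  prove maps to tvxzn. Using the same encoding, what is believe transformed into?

fnprnzn

The rule splits by letter class: vowels +9, consonants +4.
Applying it to believe: b(cons)+4=f, e(vowel)+9=n, l(cons)+4=p, i(vowel)+9=r, e(vowel)+9=n, v(cons)+4=z, e(vowel)+9=n.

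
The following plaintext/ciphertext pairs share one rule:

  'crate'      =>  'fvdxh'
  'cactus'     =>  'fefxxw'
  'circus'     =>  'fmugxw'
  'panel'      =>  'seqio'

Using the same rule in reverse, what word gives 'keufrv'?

The shifts repeat in a cycle of length 2: positions 0,1,… shift by +3, +4, then the pattern repeats.
Undoing it on keufrv: k−3=h, e−4=a, u−3=r, f−4=b, r−3=o, v−4=r.

harbor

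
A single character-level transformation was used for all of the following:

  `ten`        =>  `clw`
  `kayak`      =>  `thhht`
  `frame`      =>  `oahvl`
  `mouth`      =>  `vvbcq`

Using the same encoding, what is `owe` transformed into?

vfl

The shift depends on letter class: consonant t→c is +9, but vowel e→l is +7. Vowels shift forward by 7 and consonants shift forward by 9.
On owe: o(vowel)+7=v, w(cons)+9=f, e(vowel)+7=l.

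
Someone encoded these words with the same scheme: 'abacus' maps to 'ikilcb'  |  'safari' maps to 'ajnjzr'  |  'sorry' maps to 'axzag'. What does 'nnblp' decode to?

fetch

Shifts by position in abacus: pos 0: a→i (+8), pos 1: b→k (+9), pos 2: a→i (+8), pos 3: c→l (+9) — repeating every 2. The shifts repeat in a cycle of length 2: positions 0,1,… shift by +8, +9, then the pattern repeats.
Undoing it on nnblp: n−8=f, n−9=e, b−8=t, l−9=c, p−8=h.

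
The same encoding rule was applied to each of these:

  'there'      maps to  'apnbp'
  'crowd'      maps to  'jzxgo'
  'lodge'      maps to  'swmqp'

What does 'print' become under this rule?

In there: t→a is +7, h→p is +8, e→n is +9, r→b is +10 — the shift increases by 1 each position. The shift increases by 1 at each position, starting from +7: 7, 8, 9, ….
On print: p+7=w, r+8=z, i+9=r, n+10=x, t+11=e.

wzrxe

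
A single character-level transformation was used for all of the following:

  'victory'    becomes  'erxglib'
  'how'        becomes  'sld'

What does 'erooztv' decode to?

Each letter is replaced by its mirror in the alphabet: a↔z, b↔y, c↔x, and so on (the Atbash cipher).
Undoing it on erooztv: e↔v, r↔i, o↔l, o↔l, z↔a, t↔g, v↔e.

village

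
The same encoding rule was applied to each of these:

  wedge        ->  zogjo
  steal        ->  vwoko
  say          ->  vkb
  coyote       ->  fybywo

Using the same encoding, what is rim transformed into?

usp

The shift depends on letter class: consonant w→z is +3, but vowel e→o is +10. Two shifts are in play — +10 for a/e/i/o/u, +3 for every other letter.
For rim: r(cons)+3=u, i(vowel)+10=s, m(cons)+3=p.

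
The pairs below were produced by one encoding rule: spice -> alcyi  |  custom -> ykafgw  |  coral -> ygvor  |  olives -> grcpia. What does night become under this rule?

bcsxf

s(18)→a(0) and p(15)→l(11) fit y≡5x+14 (mod 26); the inverse of 5 mod 26 is 21. Treating letters as 0–25, the rule is x ↦ 5x + 14 (mod 26).
For night: n(13)→5·13+14≡1=b; i(8)→5·8+14≡2=c; g(6)→5·6+14≡18=s; h(7)→5·7+14≡23=x; t(19)→5·19+14≡5=f (all mod 26).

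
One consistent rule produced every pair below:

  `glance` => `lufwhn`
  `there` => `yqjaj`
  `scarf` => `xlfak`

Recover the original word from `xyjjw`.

spear

Shifts by position in glance: pos 0: g→l (+5), pos 1: l→u (+9), pos 2: a→f (+5), pos 3: n→w (+9) — repeating every 2. It's a Vigenère-style cipher with numeric key [5,9]: position i shifts by key[i mod 2].
Undoing it on xyjjw: x−5=s, y−9=p, j−5=e, j−9=a, w−5=r.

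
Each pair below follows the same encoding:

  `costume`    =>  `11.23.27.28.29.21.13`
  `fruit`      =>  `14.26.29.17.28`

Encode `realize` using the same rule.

c is letter #3 and maps to 11: an offset of 8. Each letter is replaced by its alphabet position (a=1..z=26) + 8.
Applying it to realize: r=18→26, e=5→13, a=1→9, l=12→20, i=9→17, z=26→34, e=5→13.

26.13.9.20.17.34.13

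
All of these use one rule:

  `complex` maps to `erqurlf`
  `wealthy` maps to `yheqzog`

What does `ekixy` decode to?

chess

In complex: c→e is +2, o→r is +3, m→q is +4, p→u is +5 — the shift increases by 1 each position. Letter i (0-indexed) is shifted by i+2, so successive shifts are 2, 3, 4, ….
Decoding ekixy: e−2=c, k−3=h, i−4=e, x−5=s, y−6=s.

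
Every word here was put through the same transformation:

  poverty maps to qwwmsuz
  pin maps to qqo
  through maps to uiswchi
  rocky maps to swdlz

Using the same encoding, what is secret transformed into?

tmdsmu

The shift depends on letter class: consonant p→q is +1, but vowel o→w is +8. Two shifts are in play — +8 for a/e/i/o/u, +1 for every other letter.
For secret: s(cons)+1=t, e(vowel)+8=m, c(cons)+1=d, r(cons)+1=s, e(vowel)+8=m, t(cons)+1=u.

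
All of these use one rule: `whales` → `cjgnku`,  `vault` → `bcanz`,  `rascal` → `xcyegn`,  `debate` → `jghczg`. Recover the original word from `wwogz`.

quiet

A repeating key of period 2 is used — shifts +6, +2 over and over.
Decoding wwogz: w−6=q, w−2=u, o−6=i, g−2=e, z−6=t.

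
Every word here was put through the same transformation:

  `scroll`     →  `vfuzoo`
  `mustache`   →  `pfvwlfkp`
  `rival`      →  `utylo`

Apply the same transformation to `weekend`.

The shift depends on letter class: consonant s→v is +3, but vowel o→z is +11. Vowels shift forward by 11 and consonants shift forward by 3.
Applying it to weekend: w(cons)+3=z, e(vowel)+11=p, e(vowel)+11=p, k(cons)+3=n, e(vowel)+11=p, n(cons)+3=q, d(cons)+3=g.

zppnpqg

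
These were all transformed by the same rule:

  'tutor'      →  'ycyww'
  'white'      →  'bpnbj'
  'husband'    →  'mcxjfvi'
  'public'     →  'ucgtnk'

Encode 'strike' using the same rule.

xbwqpm

The shifts repeat in a cycle of length 2: positions 0,1,… shift by +5, +8, then the pattern repeats.
Applying it to strike: s+5=x, t+8=b, r+5=w, i+8=q, k+5=p, e+8=m.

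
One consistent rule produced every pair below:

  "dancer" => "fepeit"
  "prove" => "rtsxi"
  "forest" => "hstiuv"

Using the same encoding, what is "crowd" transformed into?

etsyf

The shift depends on letter class: consonant d→f is +2, but vowel a→e is +4. The rule splits by letter class: vowels +4, consonants +2.
For crowd: c(cons)+2=e, r(cons)+2=t, o(vowel)+4=s, w(cons)+2=y, d(cons)+2=f.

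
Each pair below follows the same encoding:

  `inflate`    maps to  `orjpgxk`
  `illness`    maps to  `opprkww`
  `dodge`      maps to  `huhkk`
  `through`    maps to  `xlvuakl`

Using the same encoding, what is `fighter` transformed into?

The shift depends on letter class: consonant n→r is +4, but vowel i→o is +6. The rule splits by letter class: vowels +6, consonants +4.
Applying it to fighter: f(cons)+4=j, i(vowel)+6=o, g(cons)+4=k, h(cons)+4=l, t(cons)+4=x, e(vowel)+6=k, r(cons)+4=v.

joklxkv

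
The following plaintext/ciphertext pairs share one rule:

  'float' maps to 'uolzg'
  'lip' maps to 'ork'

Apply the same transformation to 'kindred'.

Each letter is replaced by its mirror in the alphabet: a↔z, b↔y, c↔x, and so on (the Atbash cipher).
Applying it to kindred: k↔p, i↔r, n↔m, d↔w, r↔i, e↔v, d↔w.

prmwivw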